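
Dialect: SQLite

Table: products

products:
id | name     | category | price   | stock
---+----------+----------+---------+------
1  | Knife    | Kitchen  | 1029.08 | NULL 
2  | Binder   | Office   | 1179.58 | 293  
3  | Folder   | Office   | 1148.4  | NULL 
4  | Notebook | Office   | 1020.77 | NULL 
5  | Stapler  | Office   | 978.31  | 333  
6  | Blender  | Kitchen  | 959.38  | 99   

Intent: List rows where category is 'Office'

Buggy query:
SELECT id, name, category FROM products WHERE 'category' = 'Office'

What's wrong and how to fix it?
Bug: 'category' in single quotes is a string literal, not the column; the comparison is literal-vs-literal and never true

Fix: Reference the column as category without single quotes

Corrected query:
SELECT id, name, category FROM products WHERE category = 'Office'

Result:
id | name     | category
---+----------+---------
2  | Binder   | Office  
3  | Folder   | Office  
4  | Notebook | Office  
5  | Stapler  | Office  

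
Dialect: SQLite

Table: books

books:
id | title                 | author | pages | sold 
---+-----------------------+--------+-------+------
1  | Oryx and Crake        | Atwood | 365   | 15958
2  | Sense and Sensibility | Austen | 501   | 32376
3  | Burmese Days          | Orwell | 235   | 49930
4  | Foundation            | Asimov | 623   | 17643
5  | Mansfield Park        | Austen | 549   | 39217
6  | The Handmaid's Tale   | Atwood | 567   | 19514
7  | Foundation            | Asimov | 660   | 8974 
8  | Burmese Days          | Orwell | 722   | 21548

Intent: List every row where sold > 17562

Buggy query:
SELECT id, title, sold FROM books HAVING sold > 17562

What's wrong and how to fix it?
Bug: This is a non-aggregate query (no GROUP BY, no aggregates), so in SQLite the HAVING clause is invalid here; a row-level condition belongs in WHERE

Fix: Use WHERE for row-level filtering

Corrected query:
SELECT id, title, sold FROM books WHERE sold > 17562

Result:
id | title                 | sold 
---+-----------------------+------
2  | Sense and Sensibility | 32376
3  | Burmese Days          | 49930
4  | Foundation            | 17643
5  | Mansfield Park        | 39217
6  | The Handmaid's Tale   | 19514
8  | Burmese Days          | 21548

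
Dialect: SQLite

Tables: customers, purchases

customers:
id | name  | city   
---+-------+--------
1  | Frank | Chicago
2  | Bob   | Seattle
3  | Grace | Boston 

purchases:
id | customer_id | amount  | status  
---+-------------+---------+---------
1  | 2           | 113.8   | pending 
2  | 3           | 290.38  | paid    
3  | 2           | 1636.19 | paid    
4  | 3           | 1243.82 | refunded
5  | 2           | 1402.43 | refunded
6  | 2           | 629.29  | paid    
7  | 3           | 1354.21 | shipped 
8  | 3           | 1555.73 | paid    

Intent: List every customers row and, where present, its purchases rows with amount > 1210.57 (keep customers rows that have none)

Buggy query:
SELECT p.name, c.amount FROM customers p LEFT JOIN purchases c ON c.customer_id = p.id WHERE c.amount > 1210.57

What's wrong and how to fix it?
Bug: A WHERE condition on the right-hand table after LEFT JOIN drops unmatched parents

Fix: Move the right-table condition into the ON clause so unmatched parents are kept

Corrected query:
SELECT p.name, c.amount FROM customers p LEFT JOIN purchases c ON c.customer_id = p.id AND c.amount > 1210.57

Result:
name  | amount 
------+--------
Frank | NULL   
Bob   | 1402.43
Bob   | 1636.19
Grace | 1243.82
Grace | 1354.21
Grace | 1555.73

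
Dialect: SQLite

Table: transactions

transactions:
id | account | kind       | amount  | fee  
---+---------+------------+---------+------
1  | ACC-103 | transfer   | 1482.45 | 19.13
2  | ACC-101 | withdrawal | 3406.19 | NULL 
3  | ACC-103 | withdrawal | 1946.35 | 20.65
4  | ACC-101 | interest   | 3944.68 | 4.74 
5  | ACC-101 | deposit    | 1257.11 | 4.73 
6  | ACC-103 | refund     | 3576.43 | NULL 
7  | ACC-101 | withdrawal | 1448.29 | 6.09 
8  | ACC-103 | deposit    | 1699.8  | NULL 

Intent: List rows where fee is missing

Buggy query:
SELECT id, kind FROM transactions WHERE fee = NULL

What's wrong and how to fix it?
Bug: '= NULL' is always unknown in SQL three-valued logic, so no rows match

Fix: Replace '= NULL' with 'IS NULL'

Corrected query:
SELECT id, kind FROM transactions WHERE fee IS NULL

Result:
id | kind      
---+-----------
2  | withdrawal
6  | refund    
8  | deposit   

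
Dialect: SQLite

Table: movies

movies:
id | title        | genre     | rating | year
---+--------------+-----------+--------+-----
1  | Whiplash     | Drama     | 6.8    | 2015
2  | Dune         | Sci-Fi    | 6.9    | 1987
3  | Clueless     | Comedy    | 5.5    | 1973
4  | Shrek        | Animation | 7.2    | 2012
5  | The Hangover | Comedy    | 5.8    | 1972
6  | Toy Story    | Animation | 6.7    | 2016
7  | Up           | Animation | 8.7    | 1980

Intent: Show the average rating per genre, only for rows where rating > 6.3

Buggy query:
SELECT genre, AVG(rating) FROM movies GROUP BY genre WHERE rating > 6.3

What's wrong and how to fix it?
Bug: WHERE cannot follow GROUP BY

Fix: Place WHERE between FROM and GROUP BY

Corrected query:
SELECT genre, AVG(rating) FROM movies WHERE rating > 6.3 GROUP BY genre

Result:
genre     | AVG(rating)
----------+------------
Animation | 7.533333   
Drama     | 6.8        
Sci-Fi    | 6.9        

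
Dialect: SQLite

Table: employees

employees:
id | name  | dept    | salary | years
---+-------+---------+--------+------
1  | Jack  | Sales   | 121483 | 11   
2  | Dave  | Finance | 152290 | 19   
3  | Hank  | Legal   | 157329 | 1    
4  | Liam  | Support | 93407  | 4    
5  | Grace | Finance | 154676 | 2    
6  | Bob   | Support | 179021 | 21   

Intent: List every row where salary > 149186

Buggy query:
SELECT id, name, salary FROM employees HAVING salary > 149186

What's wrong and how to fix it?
Bug: HAVING filters the output of aggregation, but this query has no GROUP BY and no aggregate functions, so SQLite rejects it (HAVING clause on a non-aggregate query); the condition here is per row

Fix: Replace HAVING with WHERE since the condition applies to individual rows

Corrected query:
SELECT id, name, salary FROM employees WHERE salary > 149186

Result:
id | name  | salary
---+-------+-------
2  | Dave  | 152290
3  | Hank  | 157329
5  | Grace | 154676
6  | Bob   | 179021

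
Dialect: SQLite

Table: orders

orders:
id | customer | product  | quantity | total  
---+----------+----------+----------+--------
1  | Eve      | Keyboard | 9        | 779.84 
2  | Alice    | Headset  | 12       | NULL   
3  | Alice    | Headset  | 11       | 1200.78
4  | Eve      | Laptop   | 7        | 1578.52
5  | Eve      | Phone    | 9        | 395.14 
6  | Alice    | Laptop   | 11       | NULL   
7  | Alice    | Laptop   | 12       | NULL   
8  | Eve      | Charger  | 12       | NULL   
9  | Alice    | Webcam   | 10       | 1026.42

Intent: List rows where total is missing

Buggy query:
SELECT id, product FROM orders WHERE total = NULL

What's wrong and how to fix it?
Bug: '= NULL' is always unknown in SQL three-valued logic, so no rows match

Fix: Use IS NULL to test for NULL

Corrected query:
SELECT id, product FROM orders WHERE total IS NULL

Result:
id | product
---+--------
2  | Headset
6  | Laptop 
7  | Laptop 
8  | Charger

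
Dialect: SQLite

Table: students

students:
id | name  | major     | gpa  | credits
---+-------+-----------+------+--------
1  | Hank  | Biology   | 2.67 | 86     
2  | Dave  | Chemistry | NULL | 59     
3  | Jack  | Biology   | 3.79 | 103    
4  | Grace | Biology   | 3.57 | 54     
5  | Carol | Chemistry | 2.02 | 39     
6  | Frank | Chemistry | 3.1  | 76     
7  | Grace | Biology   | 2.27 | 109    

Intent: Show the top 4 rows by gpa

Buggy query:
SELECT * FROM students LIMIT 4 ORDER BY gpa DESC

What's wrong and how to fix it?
Bug: ORDER BY cannot follow LIMIT; LIMIT is the final clause

Fix: Sort with ORDER BY, then apply LIMIT

Corrected query:
SELECT * FROM students ORDER BY gpa DESC LIMIT 4

Result:
id | name  | major     | gpa  | credits
---+-------+-----------+------+--------
3  | Jack  | Biology   | 3.79 | 103    
4  | Grace | Biology   | 3.57 | 54     
6  | Frank | Chemistry | 3.1  | 76     
1  | Hank  | Biology   | 2.67 | 86     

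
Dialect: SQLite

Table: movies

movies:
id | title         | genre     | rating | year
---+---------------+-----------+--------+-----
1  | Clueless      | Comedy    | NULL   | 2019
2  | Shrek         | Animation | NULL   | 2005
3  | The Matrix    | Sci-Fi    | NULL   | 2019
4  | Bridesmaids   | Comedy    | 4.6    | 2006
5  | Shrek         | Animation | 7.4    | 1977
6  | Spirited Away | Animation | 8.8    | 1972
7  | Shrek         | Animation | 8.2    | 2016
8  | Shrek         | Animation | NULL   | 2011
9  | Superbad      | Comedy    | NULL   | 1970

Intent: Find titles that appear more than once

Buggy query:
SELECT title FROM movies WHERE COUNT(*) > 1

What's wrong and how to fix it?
Bug: COUNT(*) is an aggregate and cannot be used in WHERE

Fix: Group first, then use HAVING for the count condition

Corrected query:
SELECT title FROM movies GROUP BY title HAVING COUNT(*) > 1

Result:
title
-----
Shrek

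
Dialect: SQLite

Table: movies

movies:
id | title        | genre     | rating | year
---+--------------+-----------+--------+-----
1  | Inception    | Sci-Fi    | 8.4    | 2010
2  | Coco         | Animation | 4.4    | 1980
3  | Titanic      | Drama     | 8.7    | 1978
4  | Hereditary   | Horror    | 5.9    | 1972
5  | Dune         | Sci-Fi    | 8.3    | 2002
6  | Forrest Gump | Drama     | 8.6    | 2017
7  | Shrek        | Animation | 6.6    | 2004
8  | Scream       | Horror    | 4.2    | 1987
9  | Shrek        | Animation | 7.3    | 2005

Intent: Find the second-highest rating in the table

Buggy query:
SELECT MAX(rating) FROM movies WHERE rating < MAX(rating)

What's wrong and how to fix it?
Bug: MAX(rating) on the right of the comparison is an aggregate-in-WHERE error

Fix: Compute the overall MAX in a subquery, then take MAX of rows below it

Corrected query:
SELECT MAX(rating) FROM movies WHERE rating < (SELECT MAX(rating) FROM movies)

Result:
MAX(rating)
-----------
8.6        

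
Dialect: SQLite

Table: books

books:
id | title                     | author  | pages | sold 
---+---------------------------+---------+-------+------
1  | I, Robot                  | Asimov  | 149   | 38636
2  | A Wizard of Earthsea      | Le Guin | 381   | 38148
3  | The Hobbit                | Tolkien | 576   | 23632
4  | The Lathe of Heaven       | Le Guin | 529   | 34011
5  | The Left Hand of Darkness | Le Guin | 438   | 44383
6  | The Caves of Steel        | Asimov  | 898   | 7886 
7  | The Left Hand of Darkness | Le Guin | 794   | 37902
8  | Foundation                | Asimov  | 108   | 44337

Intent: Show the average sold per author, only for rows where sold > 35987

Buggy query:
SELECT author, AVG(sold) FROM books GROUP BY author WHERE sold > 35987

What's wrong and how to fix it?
Bug: Row-level WHERE must come before GROUP BY in the clause order

Fix: Place WHERE between FROM and GROUP BY

Corrected query:
SELECT author, AVG(sold) FROM books WHERE sold > 35987 GROUP BY author

Result:
author  | AVG(sold)   
--------+-------------
Asimov  | 41486.5     
Le Guin | 40144.333333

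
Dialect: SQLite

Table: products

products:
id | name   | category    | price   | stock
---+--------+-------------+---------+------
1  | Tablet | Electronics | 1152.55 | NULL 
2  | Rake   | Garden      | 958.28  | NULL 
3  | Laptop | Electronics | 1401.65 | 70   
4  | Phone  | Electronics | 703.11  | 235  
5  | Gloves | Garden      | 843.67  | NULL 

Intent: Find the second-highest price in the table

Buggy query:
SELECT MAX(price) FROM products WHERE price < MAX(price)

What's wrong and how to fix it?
Bug: The inner MAX is an aggregate inside WHERE, which is not allowed

Fix: Put the inner MAX in a scalar subquery

Corrected query:
SELECT MAX(price) FROM products WHERE price < (SELECT MAX(price) FROM products)

Result:
MAX(price)
----------
1152.55   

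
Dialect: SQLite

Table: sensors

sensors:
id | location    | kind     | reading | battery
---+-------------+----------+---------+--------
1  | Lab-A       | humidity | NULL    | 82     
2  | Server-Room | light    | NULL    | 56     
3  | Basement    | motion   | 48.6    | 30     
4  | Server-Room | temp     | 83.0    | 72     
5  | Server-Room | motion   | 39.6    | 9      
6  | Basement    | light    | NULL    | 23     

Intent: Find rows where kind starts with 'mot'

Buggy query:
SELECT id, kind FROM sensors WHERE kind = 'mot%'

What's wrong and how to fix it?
Bug: Wildcards only work with LIKE; '=' treats '%' as a literal character

Fix: Use LIKE for wildcard pattern matching

Corrected query:
SELECT id, kind FROM sensors WHERE kind LIKE 'mot%'

Result:
id | kind  
---+-------
3  | motion
5  | motion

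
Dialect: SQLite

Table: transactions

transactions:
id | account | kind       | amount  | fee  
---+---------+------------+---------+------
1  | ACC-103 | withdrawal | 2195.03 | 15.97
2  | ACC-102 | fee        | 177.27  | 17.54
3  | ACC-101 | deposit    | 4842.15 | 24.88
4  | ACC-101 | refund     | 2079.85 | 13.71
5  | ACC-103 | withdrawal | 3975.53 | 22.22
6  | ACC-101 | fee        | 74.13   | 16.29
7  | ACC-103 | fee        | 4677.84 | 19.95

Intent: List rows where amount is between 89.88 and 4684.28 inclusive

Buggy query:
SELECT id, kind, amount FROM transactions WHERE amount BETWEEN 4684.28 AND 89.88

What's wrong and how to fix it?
Bug: BETWEEN expects the lower bound first; with 4684.28 AND 89.88 the range is empty

Fix: Swap the bounds so the smaller value comes first

Corrected query:
SELECT id, kind, amount FROM transactions WHERE amount BETWEEN 89.88 AND 4684.28

Result:
id | kind       | amount 
---+------------+--------
1  | withdrawal | 2195.03
2  | fee        | 177.27 
4  | refund     | 2079.85
5  | withdrawal | 3975.53
7  | fee        | 4677.84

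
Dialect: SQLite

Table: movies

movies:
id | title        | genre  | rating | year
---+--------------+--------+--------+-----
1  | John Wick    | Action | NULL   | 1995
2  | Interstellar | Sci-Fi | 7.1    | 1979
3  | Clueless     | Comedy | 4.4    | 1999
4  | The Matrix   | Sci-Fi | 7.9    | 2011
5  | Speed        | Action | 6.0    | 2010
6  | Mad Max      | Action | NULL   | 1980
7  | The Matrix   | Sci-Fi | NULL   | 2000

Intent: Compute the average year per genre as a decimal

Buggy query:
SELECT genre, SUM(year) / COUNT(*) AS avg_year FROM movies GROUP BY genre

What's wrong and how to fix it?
Bug: Both operands are integers, so '/' performs integer division and truncates

Fix: Multiply by 1.0 (or CAST to REAL) to force floating-point division

Corrected query:
SELECT genre, SUM(year) * 1.0 / COUNT(*) AS avg_year FROM movies GROUP BY genre

Result:
genre  | avg_year   
-------+------------
Action | 1995       
Comedy | 1999       
Sci-Fi | 1996.666667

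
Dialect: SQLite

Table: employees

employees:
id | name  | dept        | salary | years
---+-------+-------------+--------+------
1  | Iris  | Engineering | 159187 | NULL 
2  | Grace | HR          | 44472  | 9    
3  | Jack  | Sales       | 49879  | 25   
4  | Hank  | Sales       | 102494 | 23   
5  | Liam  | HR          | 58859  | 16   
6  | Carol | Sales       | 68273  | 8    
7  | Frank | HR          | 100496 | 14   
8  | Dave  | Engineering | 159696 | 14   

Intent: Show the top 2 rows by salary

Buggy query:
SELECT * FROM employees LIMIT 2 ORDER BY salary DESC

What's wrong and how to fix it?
Bug: LIMIT must come after ORDER BY

Fix: Sort with ORDER BY, then apply LIMIT

Corrected query:
SELECT * FROM employees ORDER BY salary DESC LIMIT 2

Result:
id | name | dept        | salary | years
---+------+-------------+--------+------
8  | Dave | Engineering | 159696 | 14   
1  | Iris | Engineering | 159187 | NULL 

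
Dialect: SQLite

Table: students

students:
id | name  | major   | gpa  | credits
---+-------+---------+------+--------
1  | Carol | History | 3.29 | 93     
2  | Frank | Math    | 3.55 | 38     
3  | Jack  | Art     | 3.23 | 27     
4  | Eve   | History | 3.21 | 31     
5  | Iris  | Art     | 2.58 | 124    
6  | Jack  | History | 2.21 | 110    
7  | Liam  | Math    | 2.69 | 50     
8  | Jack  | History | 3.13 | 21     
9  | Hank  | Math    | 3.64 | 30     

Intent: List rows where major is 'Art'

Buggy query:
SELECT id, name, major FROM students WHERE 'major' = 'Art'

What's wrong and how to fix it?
Bug: 'major' in single quotes is a string literal, not the column; the comparison is literal-vs-literal and never true

Fix: Reference the column as major without single quotes

Corrected query:
SELECT id, name, major FROM students WHERE major = 'Art'

Result:
id | name | major
---+------+------
3  | Jack | Art  
5  | Iris | Art  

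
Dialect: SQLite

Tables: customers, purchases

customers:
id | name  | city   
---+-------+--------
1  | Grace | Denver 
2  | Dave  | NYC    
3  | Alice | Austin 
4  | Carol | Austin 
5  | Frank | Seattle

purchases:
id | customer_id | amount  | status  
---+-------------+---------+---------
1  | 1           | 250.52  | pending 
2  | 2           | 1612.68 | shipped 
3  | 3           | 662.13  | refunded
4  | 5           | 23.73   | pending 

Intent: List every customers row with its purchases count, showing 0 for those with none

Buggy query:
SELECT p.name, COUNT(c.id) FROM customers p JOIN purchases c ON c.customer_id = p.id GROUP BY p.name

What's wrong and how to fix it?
Bug: INNER JOIN drops customers rows that have no matching purchases rows

Fix: Switch to LEFT JOIN to retain unmatched parent rows

Corrected query:
SELECT p.name, COUNT(c.id) FROM customers p LEFT JOIN purchases c ON c.customer_id = p.id GROUP BY p.name

Result:
name  | COUNT(c.id)
------+------------
Alice | 1          
Carol | 0          
Dave  | 1          
Frank | 1          
Grace | 1          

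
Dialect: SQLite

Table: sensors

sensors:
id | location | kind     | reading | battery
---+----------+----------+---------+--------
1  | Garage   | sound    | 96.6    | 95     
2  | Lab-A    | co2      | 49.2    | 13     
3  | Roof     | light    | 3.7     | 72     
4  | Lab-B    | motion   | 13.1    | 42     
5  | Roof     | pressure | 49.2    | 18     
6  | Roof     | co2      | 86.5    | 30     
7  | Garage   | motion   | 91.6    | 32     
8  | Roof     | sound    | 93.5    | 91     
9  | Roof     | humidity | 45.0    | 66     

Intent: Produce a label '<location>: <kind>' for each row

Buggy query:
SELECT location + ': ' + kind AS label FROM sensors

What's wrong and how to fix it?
Bug: '+' is numeric addition; on text columns SQLite converts them to 0 instead of concatenating

Fix: Use the || operator for string concatenation

Corrected query:
SELECT location || ': ' || kind AS label FROM sensors

Result:
label         
--------------
Garage: sound 
Lab-A: co2    
Roof: light   
Lab-B: motion 
Roof: pressure
Roof: co2     
Garage: motion
Roof: sound   
Roof: humidity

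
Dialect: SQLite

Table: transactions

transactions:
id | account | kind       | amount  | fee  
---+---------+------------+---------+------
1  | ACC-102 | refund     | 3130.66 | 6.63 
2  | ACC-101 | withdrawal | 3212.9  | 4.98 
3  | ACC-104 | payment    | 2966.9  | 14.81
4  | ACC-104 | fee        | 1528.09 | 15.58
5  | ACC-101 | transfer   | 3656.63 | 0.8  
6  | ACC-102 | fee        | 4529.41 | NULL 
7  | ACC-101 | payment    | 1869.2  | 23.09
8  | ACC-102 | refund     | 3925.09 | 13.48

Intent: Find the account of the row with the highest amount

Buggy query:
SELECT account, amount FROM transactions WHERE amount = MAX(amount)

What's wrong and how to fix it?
Bug: MAX(amount) is an aggregate and cannot be used directly in WHERE

Fix: Wrap MAX in a scalar subquery so WHERE compares against a single value

Corrected query:
SELECT account, amount FROM transactions WHERE amount = (SELECT MAX(amount) FROM transactions)

Result:
account | amount 
--------+--------
ACC-102 | 4529.41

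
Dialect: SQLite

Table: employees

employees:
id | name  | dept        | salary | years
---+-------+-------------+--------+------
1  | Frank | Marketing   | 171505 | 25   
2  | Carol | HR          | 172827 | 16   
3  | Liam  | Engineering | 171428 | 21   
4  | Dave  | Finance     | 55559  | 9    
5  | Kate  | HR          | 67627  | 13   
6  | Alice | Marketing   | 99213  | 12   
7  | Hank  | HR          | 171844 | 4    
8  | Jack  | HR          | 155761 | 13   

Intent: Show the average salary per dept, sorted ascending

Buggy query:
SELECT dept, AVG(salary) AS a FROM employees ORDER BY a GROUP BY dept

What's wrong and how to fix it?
Bug: ORDER BY appears before GROUP BY; SQL clause order requires GROUP BY first

Fix: Reorder: SELECT … FROM … GROUP BY … ORDER BY …

Corrected query:
SELECT dept, AVG(salary) AS a FROM employees GROUP BY dept ORDER BY a

Result:
dept        | a        
------------+----------
Finance     | 55559    
Marketing   | 135359   
HR          | 142014.75
Engineering | 171428   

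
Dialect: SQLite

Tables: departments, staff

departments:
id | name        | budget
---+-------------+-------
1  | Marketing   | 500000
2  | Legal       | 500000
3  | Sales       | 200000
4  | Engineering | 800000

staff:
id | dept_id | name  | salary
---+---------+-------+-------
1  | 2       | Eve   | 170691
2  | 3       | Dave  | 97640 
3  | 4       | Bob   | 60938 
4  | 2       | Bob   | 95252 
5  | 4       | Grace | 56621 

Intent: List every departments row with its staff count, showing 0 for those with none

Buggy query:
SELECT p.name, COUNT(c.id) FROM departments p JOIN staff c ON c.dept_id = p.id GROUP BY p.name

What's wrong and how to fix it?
Bug: An inner join excludes parents with zero children

Fix: Use LEFT JOIN so parents without children still appear (COUNT(c.id) gives 0)

Corrected query:
SELECT p.name, COUNT(c.id) FROM departments p LEFT JOIN staff c ON c.dept_id = p.id GROUP BY p.name

Result:
name        | COUNT(c.id)
------------+------------
Engineering | 2          
Legal       | 2          
Marketing   | 0          
Sales       | 1          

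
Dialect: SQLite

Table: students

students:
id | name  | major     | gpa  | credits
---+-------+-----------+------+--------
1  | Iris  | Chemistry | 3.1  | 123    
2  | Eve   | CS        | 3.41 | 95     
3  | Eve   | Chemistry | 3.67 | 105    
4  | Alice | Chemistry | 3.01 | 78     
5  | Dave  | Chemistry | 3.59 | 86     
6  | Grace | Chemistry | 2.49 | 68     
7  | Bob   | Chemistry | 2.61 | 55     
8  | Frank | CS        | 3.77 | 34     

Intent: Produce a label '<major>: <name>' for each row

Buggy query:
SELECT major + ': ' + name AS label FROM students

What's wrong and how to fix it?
Bug: SQLite uses || for string concatenation; + coerces text to numbers (yielding 0)

Fix: Replace + with || to concatenate text

Corrected query:
SELECT major || ': ' || name AS label FROM students

Result:
label           
----------------
Chemistry: Iris 
CS: Eve         
Chemistry: Eve  
Chemistry: Alice
Chemistry: Dave 
Chemistry: Grace
Chemistry: Bob  
CS: Frank       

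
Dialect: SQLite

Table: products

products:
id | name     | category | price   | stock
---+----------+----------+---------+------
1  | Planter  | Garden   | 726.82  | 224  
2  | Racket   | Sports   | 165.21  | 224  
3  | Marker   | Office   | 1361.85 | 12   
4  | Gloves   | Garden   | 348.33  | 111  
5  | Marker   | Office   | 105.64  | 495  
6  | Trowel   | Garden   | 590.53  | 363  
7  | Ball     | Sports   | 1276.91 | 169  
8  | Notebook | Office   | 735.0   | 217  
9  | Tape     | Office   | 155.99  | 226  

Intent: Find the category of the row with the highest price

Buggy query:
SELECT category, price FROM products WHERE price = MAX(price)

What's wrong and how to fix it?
Bug: MAX(price) is an aggregate and cannot be used directly in WHERE

Fix: Wrap MAX in a scalar subquery so WHERE compares against a single value

Corrected query:
SELECT category, price FROM products WHERE price = (SELECT MAX(price) FROM products)

Result:
category | price  
---------+--------
Office   | 1361.85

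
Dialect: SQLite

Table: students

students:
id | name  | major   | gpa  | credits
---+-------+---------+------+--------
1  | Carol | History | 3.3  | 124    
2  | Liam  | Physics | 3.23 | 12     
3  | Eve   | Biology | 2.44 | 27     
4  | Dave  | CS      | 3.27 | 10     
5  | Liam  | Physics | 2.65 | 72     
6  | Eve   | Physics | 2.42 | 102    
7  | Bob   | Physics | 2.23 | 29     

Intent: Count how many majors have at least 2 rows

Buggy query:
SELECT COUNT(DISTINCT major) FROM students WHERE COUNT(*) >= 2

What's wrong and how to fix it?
Bug: WHERE filters individual rows, not groups, so a group-level COUNT is invalid there

Fix: Group first with HAVING COUNT(*) >= 2, then COUNT the resulting groups

Corrected query:
SELECT COUNT(*) FROM (SELECT major FROM students GROUP BY major HAVING COUNT(*) >= 2)

Result:
COUNT(*)
--------
1       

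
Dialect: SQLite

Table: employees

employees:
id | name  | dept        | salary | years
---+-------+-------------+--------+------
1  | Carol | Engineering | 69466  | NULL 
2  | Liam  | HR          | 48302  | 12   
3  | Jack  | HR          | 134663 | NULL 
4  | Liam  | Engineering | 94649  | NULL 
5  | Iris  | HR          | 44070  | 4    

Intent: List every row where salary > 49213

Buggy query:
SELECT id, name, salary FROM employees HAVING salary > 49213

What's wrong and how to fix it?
Bug: This is a non-aggregate query (no GROUP BY, no aggregates), so in SQLite the HAVING clause is invalid here; a row-level condition belongs in WHERE

Fix: Replace HAVING with WHERE since the condition applies to individual rows

Corrected query:
SELECT id, name, salary FROM employees WHERE salary > 49213

Result:
id | name  | salary
---+-------+-------
1  | Carol | 69466 
3  | Jack  | 134663
4  | Liam  | 94649 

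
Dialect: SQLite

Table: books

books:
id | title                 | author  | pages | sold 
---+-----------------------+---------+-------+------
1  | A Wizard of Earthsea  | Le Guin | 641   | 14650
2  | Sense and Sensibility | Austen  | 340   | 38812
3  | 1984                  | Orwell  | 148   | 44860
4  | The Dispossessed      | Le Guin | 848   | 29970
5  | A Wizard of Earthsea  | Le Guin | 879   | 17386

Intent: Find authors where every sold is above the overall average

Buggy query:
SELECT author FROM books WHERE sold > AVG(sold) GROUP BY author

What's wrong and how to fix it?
Bug: WHERE evaluates per row before aggregation, so AVG() is unavailable

Fix: Use a subquery for AVG and a HAVING MIN(...) filter so the condition holds for every row in the group

Corrected query:
SELECT author FROM books GROUP BY author HAVING MIN(sold) > (SELECT AVG(sold) FROM books)

Result:
author
------
Austen
Orwell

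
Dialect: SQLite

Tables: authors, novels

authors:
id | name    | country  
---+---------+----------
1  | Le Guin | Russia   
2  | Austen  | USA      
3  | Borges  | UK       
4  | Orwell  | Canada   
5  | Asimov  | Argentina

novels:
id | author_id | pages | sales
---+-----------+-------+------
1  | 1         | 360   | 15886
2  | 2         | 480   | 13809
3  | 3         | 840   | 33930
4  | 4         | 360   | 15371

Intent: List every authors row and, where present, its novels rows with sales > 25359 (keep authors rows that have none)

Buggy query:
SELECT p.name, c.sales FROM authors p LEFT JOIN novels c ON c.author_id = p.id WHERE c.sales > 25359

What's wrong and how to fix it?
Bug: Filtering c.sales in WHERE discards the NULL rows produced by LEFT JOIN, turning it into an inner join

Fix: Move the right-table condition into the ON clause so unmatched parents are kept

Corrected query:
SELECT p.name, c.sales FROM authors p LEFT JOIN novels c ON c.author_id = p.id AND c.sales > 25359

Result:
name    | sales
--------+------
Le Guin | NULL 
Austen  | NULL 
Borges  | 33930
Orwell  | NULL 
Asimov  | NULL 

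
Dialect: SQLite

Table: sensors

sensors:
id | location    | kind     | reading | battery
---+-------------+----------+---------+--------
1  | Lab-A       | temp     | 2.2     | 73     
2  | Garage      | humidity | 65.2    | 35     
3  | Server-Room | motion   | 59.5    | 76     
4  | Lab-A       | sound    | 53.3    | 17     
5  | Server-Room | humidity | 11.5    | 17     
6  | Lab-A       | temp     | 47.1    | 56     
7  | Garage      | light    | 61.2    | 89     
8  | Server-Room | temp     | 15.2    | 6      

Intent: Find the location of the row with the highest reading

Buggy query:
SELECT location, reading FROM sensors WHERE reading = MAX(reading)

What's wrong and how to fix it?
Bug: WHERE is evaluated per row; an aggregate over the whole table isn't defined there

Fix: Wrap MAX in a scalar subquery so WHERE compares against a single value

Corrected query:
SELECT location, reading FROM sensors WHERE reading = (SELECT MAX(reading) FROM sensors)

Result:
location | reading
---------+--------
Garage   | 65.2   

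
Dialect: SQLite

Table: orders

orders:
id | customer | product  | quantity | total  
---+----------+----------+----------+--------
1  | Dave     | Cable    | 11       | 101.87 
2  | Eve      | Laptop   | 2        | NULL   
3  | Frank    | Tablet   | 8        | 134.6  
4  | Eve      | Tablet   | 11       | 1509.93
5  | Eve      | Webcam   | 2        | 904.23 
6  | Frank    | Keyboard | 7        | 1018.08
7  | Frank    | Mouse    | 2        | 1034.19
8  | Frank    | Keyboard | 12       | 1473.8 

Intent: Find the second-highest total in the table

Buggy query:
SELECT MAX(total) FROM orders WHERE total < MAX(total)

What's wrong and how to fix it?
Bug: The inner MAX is an aggregate inside WHERE, which is not allowed

Fix: Compute the overall MAX in a subquery, then take MAX of rows below it

Corrected query:
SELECT MAX(total) FROM orders WHERE total < (SELECT MAX(total) FROM orders)

Result:
MAX(total)
----------
1473.8    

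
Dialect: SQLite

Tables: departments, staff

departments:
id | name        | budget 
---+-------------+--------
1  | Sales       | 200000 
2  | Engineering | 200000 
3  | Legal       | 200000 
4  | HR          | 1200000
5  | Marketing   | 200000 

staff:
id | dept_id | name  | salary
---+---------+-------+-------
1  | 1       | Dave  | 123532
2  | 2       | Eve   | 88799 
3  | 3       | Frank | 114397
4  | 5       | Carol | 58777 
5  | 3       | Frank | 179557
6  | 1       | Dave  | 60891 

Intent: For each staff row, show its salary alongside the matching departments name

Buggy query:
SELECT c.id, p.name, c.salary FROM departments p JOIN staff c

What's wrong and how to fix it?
Bug: Missing join condition: each staff row is matched to all departments rows instead of just its own

Fix: Add ON c.dept_id = p.id to the JOIN

Corrected query:
SELECT c.id, p.name, c.salary FROM departments p JOIN staff c ON c.dept_id = p.id

Result:
id | name        | salary
---+-------------+-------
1  | Sales       | 123532
2  | Engineering | 88799 
3  | Legal       | 114397
4  | Marketing   | 58777 
5  | Legal       | 179557
6  | Sales       | 60891 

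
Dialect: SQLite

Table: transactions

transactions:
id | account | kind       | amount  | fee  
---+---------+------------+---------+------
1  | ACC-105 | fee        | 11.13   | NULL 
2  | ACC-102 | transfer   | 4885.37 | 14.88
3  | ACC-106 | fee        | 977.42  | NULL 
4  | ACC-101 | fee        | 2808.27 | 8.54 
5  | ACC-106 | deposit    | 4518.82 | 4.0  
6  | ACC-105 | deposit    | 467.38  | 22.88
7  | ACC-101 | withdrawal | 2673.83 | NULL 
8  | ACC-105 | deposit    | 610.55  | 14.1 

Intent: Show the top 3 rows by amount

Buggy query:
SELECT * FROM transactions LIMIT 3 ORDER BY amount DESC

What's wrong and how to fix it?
Bug: ORDER BY cannot follow LIMIT; LIMIT is the final clause

Fix: Swap the clauses: ORDER BY first, then LIMIT

Corrected query:
SELECT * FROM transactions ORDER BY amount DESC LIMIT 3

Result:
id | account | kind     | amount  | fee  
---+---------+----------+---------+------
2  | ACC-102 | transfer | 4885.37 | 14.88
5  | ACC-106 | deposit  | 4518.82 | 4    
4  | ACC-101 | fee      | 2808.27 | 8.54 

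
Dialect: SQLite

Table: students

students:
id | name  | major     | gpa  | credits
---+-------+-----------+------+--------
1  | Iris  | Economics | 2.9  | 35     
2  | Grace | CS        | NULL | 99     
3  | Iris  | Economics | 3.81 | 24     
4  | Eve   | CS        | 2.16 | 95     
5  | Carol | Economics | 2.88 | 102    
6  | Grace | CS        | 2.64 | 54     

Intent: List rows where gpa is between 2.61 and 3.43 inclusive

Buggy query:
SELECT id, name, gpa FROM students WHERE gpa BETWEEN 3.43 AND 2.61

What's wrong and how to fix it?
Bug: BETWEEN expects the lower bound first; with 3.43 AND 2.61 the range is empty

Fix: Swap the bounds so the smaller value comes first

Corrected query:
SELECT id, name, gpa FROM students WHERE gpa BETWEEN 2.61 AND 3.43

Result:
id | name  | gpa 
---+-------+-----
1  | Iris  | 2.9 
5  | Carol | 2.88
6  | Grace | 2.64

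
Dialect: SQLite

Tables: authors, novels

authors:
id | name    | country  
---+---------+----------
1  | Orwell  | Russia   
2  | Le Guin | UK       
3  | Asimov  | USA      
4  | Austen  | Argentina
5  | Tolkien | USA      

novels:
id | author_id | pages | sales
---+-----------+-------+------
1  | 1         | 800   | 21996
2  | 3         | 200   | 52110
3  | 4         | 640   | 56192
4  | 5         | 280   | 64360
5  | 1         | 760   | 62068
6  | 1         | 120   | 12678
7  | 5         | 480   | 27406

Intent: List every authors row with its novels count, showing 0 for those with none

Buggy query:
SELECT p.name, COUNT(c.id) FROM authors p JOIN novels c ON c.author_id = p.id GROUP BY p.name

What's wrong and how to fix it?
Bug: INNER JOIN drops authors rows that have no matching novels rows

Fix: Use LEFT JOIN so parents without children still appear (COUNT(c.id) gives 0)

Corrected query:
SELECT p.name, COUNT(c.id) FROM authors p LEFT JOIN novels c ON c.author_id = p.id GROUP BY p.name

Result:
name    | COUNT(c.id)
--------+------------
Asimov  | 1          
Austen  | 1          
Le Guin | 0          
Orwell  | 3          
Tolkien | 2          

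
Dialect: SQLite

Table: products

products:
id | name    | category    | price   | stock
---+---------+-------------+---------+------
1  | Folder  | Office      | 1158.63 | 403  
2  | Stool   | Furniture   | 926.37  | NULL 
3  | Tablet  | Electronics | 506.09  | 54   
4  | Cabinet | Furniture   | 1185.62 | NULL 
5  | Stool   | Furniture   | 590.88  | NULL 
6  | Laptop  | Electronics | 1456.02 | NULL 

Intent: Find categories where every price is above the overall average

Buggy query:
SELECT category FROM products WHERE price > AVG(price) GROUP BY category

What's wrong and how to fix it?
Bug: WHERE evaluates per row before aggregation, so AVG() is unavailable

Fix: Compute the overall average in a scalar subquery and compare each group's MIN against it in HAVING

Corrected query:
SELECT category FROM products GROUP BY category HAVING MIN(price) > (SELECT AVG(price) FROM products)

Result:
category
--------
Office  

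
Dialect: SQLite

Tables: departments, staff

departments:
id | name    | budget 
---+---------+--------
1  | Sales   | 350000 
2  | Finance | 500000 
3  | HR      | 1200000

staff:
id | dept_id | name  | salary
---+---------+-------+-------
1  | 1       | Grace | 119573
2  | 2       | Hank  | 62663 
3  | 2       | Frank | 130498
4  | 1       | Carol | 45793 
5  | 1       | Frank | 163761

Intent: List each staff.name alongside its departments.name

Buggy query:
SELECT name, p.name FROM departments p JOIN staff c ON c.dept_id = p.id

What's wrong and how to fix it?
Bug: Both tables have a 'name' column; the unqualified reference is ambiguous

Fix: Prefix ambiguous columns with the table alias

Corrected query:
SELECT c.name, p.name FROM departments p JOIN staff c ON c.dept_id = p.id

Result:
name  | name   
------+--------
Grace | Sales  
Hank  | Finance
Frank | Finance
Carol | Sales  
Frank | Sales  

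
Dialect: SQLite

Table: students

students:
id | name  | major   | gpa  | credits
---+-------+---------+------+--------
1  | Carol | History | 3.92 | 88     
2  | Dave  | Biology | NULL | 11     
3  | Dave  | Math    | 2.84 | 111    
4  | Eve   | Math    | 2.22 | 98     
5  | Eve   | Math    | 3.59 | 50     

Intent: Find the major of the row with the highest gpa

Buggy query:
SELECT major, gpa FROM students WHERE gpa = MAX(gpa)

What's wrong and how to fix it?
Bug: MAX(gpa) is an aggregate and cannot be used directly in WHERE

Fix: Wrap MAX in a scalar subquery so WHERE compares against a single value

Corrected query:
SELECT major, gpa FROM students WHERE gpa = (SELECT MAX(gpa) FROM students)

Result:
major   | gpa 
--------+-----
History | 3.92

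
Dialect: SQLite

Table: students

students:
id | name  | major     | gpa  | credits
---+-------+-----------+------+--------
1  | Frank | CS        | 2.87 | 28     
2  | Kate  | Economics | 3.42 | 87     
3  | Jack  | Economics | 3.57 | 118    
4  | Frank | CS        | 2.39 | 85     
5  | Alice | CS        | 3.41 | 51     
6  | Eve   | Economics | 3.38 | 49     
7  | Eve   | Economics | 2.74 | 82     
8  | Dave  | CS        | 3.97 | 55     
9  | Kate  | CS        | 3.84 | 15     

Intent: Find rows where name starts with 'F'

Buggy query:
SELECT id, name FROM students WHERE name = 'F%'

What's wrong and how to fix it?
Bug: '=' compares the literal string including the % character; pattern matching needs LIKE

Fix: Replace '=' with LIKE so 'F%' is treated as a pattern

Corrected query:
SELECT id, name FROM students WHERE name LIKE 'F%'

Result:
id | name 
---+------
1  | Frank
4  | Frank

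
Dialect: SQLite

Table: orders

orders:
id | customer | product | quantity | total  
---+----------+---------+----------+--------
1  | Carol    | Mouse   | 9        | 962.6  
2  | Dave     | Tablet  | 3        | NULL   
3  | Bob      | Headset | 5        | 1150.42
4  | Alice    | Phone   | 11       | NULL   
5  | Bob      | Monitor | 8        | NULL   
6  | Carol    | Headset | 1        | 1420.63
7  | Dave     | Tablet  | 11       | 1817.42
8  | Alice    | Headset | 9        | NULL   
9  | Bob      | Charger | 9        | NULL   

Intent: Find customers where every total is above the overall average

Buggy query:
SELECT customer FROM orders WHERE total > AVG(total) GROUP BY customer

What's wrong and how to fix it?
Bug: AVG() is an aggregate; it can't sit directly in WHERE

Fix: Compute the overall average in a scalar subquery and compare each group's MIN against it in HAVING

Corrected query:
SELECT customer FROM orders GROUP BY customer HAVING MIN(total) > (SELECT AVG(total) FROM orders)

Result:
customer
--------
Dave    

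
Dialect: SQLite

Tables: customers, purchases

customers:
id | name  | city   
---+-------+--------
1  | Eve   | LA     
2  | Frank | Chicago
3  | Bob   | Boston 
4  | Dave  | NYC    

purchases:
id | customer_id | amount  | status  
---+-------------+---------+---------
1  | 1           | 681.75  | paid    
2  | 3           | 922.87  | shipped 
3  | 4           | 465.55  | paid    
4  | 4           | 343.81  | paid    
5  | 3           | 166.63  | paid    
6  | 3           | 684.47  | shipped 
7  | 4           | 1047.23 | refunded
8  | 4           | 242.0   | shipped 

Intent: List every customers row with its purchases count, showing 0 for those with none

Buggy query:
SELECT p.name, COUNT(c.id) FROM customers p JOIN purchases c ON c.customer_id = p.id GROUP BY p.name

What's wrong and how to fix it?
Bug: INNER JOIN drops customers rows that have no matching purchases rows

Fix: Use LEFT JOIN so parents without children still appear (COUNT(c.id) gives 0)

Corrected query:
SELECT p.name, COUNT(c.id) FROM customers p LEFT JOIN purchases c ON c.customer_id = p.id GROUP BY p.name

Result:
name  | COUNT(c.id)
------+------------
Bob   | 3          
Dave  | 4          
Eve   | 1          
Frank | 0          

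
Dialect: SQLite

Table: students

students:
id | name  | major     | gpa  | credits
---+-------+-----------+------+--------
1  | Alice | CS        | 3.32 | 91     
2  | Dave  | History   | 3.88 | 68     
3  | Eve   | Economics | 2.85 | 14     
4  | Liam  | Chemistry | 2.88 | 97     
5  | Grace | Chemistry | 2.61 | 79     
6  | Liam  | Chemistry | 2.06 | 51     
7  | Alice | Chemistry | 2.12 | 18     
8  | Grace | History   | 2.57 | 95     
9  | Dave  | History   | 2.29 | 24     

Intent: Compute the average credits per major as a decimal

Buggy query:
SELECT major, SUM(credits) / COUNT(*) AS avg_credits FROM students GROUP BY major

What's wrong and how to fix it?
Bug: SUM(credits) and COUNT(*) are both integers; the division truncates the fractional part

Fix: Multiply by 1.0 (or CAST to REAL) to force floating-point division

Corrected query:
SELECT major, SUM(credits) * 1.0 / COUNT(*) AS avg_credits FROM students GROUP BY major

Result:
major     | avg_credits
----------+------------
CS        | 91         
Chemistry | 61.25      
Economics | 14         
History   | 62.333333  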